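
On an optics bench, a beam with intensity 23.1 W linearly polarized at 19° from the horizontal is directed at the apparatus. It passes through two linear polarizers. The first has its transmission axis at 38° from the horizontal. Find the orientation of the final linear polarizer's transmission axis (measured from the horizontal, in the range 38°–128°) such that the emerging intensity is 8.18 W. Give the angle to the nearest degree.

I₁ = I₀ cos²(38° − 19°) = I₀ cos²(19°) = 0.894 I₀.
Target fraction: 8.18 / 23.1 W = 0.3541 of I₀.
Need I₂/I₀ = 0.3541, so cos²(θ − 38°) = 0.3541 / 0.894 = 0.3961.
θ − 38° = arccos(√0.3961) = 51.0°, giving θ ≈ 38 + 51.0 = 89.0°.

θ ≈ 89°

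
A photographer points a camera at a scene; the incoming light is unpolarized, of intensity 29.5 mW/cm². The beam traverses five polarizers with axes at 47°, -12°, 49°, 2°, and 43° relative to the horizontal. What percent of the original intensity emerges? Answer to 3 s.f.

≈ 0.826%

Unpolarized light through the first polarizer → I₁ = 29.5 mW/cm²/2 = 14.75 mW/cm², polarized at 47°.
I₂ = I₁ · cos²(59°) = 14.75 · 0.2653 = 3.913 mW/cm².
I₃ = I₂ · cos²(61°) = 3.913 · 0.235 = 0.9196 mW/cm².
I₄ = I₃ · cos²(47°) = 0.9196 · 0.4651 = 0.4277 mW/cm².
I₅ = I₄ · cos²(41°) = 0.4277 · 0.5696 = 0.2436 mW/cm².
That is 0.8259% of the incident intensity.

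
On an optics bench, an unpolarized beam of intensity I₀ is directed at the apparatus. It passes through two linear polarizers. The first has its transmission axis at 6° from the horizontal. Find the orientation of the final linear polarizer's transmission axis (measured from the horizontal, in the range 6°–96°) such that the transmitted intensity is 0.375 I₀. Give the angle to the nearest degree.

θ ≈ 36°

Unpolarized light through the first polarizer → I₁ = ½ I₀, now polarized at 6°.
Need I₂/I₀ = 0.375, so cos²(θ − 6°) = 0.375 / 0.5 = 0.75.
θ − 6° = arccos(√0.75) = 30.0°, giving θ ≈ 6 + 30.0 = 36.0°.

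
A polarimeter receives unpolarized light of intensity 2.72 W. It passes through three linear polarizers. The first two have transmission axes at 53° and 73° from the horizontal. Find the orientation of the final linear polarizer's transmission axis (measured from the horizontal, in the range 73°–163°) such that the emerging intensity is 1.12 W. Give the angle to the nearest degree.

θ ≈ 88°

Unpolarized light through the first polarizer → I₁ = ½ I₀, now polarized at 53°.
I₂ = I₁ cos²(73° − 53°) = 0.5 I₀ · cos²(20°) = 0.4415 I₀.
Target fraction: 1.12 / 2.72 W = 0.4118 of I₀.
Need I₃/I₀ = 0.4118, so cos²(θ − 73°) = 0.4118 / 0.4415 = 0.9326.
θ − 73° = arccos(√0.9326) = 15.0°, giving θ ≈ 73 + 15.0 = 88.0°.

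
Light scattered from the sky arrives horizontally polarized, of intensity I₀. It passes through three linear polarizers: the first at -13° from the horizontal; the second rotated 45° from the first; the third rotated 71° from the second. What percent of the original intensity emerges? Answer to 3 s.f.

I₁ = I₀ cos²(-13° − 0°) = I₀ cos²(13°) = 0.9494 I₀.
I₂ = I₁ cos²(45°) = 0.9494 · 0.5 I₀ = 0.4747 I₀.
I₃ = I₂ cos²(71°) = 0.4747 · 0.106 I₀ = 0.05032 I₀.
That is 5.032% of the incident intensity.

≈ 5.03%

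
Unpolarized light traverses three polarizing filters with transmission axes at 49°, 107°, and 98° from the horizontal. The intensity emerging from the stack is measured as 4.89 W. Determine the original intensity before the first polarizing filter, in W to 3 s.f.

Unpolarized light through the first polarizer → I₁ = ½ I₀, now polarized at 49°.
I₂ = I₁ cos²(107° − 49°) = 0.5 I₀ · cos²(58°) = 0.1404 I₀.
I₃ = I₂ cos²(98° − 107°) = 0.1404 I₀ · cos²(9°) = 0.137 I₀.
So 4.89 W = 0.137 I₀, giving I₀ = 4.89/0.137 = 35.7 W.

I₀ ≈ 35.7 W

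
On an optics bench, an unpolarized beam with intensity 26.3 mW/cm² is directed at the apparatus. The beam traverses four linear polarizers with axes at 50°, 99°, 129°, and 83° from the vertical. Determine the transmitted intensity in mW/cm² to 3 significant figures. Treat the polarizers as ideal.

Unpolarized light through the first polarizer → I₁ = 26.3 mW/cm²/2 = 13.15 mW/cm², polarized at 50°.
I₂ = I₁ · cos²(49°) = 13.15 · 0.4304 = 5.66 mW/cm².
I₃ = I₂ · cos²(30°) = 5.66 · 0.75 = 4.245 mW/cm².
I₄ = I₃ · cos²(46°) = 4.245 · 0.4826 = 2.048 mW/cm².

I ≈ 2.05 mW/cm²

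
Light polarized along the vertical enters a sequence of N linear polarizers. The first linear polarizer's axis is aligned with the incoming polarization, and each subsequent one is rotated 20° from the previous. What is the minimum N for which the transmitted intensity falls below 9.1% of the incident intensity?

First polarizer is aligned with the polarization: full transmission.
Each further stage multiplies by cos²(20°) = 0.883.
After N polarizers: T = 0.883^(N−1). Require T < 0.091 ⇒ N−1 > ln(0.091)/ln(0.883) = 19.27, so N−1 ≥ 20 and N = 21.
Check: N=21 gives T = 0.08307 < 0.091; N=20 gives T = 0.09407.

N = 21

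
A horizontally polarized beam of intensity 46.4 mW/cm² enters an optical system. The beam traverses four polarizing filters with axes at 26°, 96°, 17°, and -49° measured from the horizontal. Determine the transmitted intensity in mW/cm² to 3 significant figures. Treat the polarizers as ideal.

I ≈ 0.0264 mW/cm²

I₁ = 46.4 mW/cm² · cos²(26°) = 37.48 mW/cm².
I₂ = I₁ · cos²(70°) = 37.48 · 0.117 = 4.385 mW/cm².
I₃ = I₂ · cos²(79°) = 4.385 · 0.03641 = 0.1596 mW/cm².
I₄ = I₃ · cos²(66°) = 0.1596 · 0.1654 = 0.02641 mW/cm².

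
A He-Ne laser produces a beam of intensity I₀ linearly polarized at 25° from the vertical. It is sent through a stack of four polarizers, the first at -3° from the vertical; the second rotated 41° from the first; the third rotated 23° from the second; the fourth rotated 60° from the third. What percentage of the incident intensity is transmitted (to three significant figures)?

I₁ = I₀ cos²(-3° − 25°) = I₀ cos²(28°) = 0.7796 I₀.
I₂ = I₁ cos²(41°) = 0.7796 · 0.5696 I₀ = 0.444 I₀.
I₃ = I₂ cos²(23°) = 0.444 · 0.8473 I₀ = 0.3763 I₀.
I₄ = I₃ cos²(60°) = 0.3763 · 0.25 I₀ = 0.09406 I₀.
That is 9.406% of the incident intensity.

≈ 9.41%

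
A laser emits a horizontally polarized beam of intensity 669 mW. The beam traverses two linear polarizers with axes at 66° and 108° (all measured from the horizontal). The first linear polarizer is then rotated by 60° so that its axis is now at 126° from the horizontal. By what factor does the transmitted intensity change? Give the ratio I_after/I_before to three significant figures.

I_new/I_old ≈ 3.42

Before rotation:
I₁ = I₀ cos²(66° − 0°) = I₀ cos²(66°) = 0.1654 I₀.
I₂ = I₁ cos²(108° − 66°) = 0.1654 I₀ · cos²(42°) = 0.09136 I₀.
After rotation:
I₁ = I₀ cos²(126° − 0°) = I₀ cos²(54°) = 0.3455 I₀.
I₂ = I₁ cos²(108° − 126°) = 0.3455 I₀ · cos²(18°) = 0.3125 I₀.
Ratio = 0.3125 / 0.09136 = 3.42.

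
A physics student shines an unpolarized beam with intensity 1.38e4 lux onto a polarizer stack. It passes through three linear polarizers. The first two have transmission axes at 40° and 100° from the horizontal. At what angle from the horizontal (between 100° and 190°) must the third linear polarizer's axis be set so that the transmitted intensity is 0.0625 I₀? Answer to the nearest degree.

Unpolarized light through the first polarizer → I₁ = ½ I₀, now polarized at 40°.
I₂ = I₁ cos²(100° − 40°) = 0.5 I₀ · cos²(60°) = 0.125 I₀.
Need I₃/I₀ = 0.0625, so cos²(θ − 100°) = 0.0625 / 0.125 = 0.5.
θ − 100° = arccos(√0.5) = 45.0°, giving θ ≈ 100 + 45.0 = 145.0°.

θ ≈ 145°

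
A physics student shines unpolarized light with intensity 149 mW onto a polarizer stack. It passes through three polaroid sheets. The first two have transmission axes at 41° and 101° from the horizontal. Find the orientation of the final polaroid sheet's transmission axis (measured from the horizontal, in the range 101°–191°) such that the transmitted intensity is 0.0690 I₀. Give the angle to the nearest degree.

Unpolarized light through the first polarizer → I₁ = ½ I₀, now polarized at 41°.
I₂ = I₁ cos²(101° − 41°) = 0.5 I₀ · cos²(60°) = 0.125 I₀.
Need I₃/I₀ = 0.069, so cos²(θ − 101°) = 0.069 / 0.125 = 0.552.
θ − 101° = arccos(√0.552) = 42.0°, giving θ ≈ 101 + 42.0 = 143.0°.

θ ≈ 143°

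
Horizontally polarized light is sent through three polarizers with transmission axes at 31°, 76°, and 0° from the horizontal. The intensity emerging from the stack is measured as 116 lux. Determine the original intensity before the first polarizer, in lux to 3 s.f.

I₀ ≈ 5400 lux

By Malus's law, I₁ = I₀ cos²(31° − 0°) = I₀ cos²(31°) = 0.7347 I₀.
I₂ = I₁ cos²(76° − 31°) = 0.7347 I₀ · cos²(45°) = 0.3674 I₀.
I₃ = I₂ cos²(0° − 76°) = 0.3674 I₀ · cos²(76°) = 0.0215 I₀.
So 116 lux = 0.0215 I₀, giving I₀ = 116/0.0215 = 5395 lux.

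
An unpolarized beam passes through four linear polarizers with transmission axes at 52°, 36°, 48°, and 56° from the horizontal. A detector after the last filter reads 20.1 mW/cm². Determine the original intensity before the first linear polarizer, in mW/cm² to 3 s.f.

Unpolarized light through the first polarizer → I₁ = ½ I₀, now polarized at 52°.
I₂ = I₁ cos²(36° − 52°) = 0.5 I₀ · cos²(16°) = 0.462 I₀.
I₃ = I₂ cos²(48° − 36°) = 0.462 I₀ · cos²(12°) = 0.442 I₀.
I₄ = I₃ cos²(56° − 48°) = 0.442 I₀ · cos²(8°) = 0.4335 I₀.
So 20.1 mW/cm² = 0.4335 I₀, giving I₀ = 20.1/0.4335 = 46.37 mW/cm².

I₀ ≈ 46.4 mW/cm²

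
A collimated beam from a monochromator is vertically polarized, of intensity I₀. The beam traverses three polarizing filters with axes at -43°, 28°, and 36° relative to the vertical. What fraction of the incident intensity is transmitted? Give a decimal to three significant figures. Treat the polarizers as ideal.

≈ 0.0556 I₀

I₁ = I₀ cos²(-43° − 0°) = I₀ cos²(43°) = 0.5349 I₀.
I₂ = I₁ cos²(28° + 43°) = 0.5349 I₀ · cos²(71°) = 0.05669 I₀.
I₃ = I₂ cos²(36° − 28°) = 0.05669 I₀ · cos²(8°) = 0.0556 I₀.
Transmitted fraction = 0.0556.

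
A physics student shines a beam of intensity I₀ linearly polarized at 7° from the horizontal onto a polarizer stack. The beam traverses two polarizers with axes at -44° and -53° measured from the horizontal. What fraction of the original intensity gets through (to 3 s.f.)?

I₁ = I₀ cos²(-44° − 7°) = I₀ cos²(51°) = 0.396 I₀.
I₂ = I₁ cos²(-53° + 44°) = 0.396 I₀ · cos²(9°) = 0.3864 I₀.
Transmitted fraction = 0.3864.

≈ 0.386 I₀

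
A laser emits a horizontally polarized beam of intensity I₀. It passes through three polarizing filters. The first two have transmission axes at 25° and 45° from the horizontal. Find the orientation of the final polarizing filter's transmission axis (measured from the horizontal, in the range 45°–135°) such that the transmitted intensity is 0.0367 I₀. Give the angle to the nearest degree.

I₁ = I₀ cos²(25° − 0°) = I₀ cos²(25°) = 0.8214 I₀.
I₂ = I₁ cos²(45° − 25°) = 0.8214 I₀ · cos²(20°) = 0.7253 I₀.
Need I₃/I₀ = 0.0367, so cos²(θ − 45°) = 0.0367 / 0.7253 = 0.0506.
θ − 45° = arccos(√0.0506) = 77.0°, giving θ ≈ 45 + 77.0 = 122.0°.

θ ≈ 122°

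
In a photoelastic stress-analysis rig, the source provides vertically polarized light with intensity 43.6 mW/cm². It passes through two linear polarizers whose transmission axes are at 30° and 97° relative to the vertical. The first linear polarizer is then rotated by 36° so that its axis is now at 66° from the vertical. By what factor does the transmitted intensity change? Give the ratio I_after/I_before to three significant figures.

I_new/I_old ≈ 1.06

Before rotation:
I₁ = I₀ cos²(30° − 0°) = I₀ cos²(30°) = 0.75 I₀.
I₂ = I₁ cos²(97° − 30°) = 0.75 I₀ · cos²(67°) = 0.1145 I₀.
After rotation:
I₁ = I₀ cos²(66° − 0°) = I₀ cos²(66°) = 0.1654 I₀.
I₂ = I₁ cos²(97° − 66°) = 0.1654 I₀ · cos²(31°) = 0.1216 I₀.
Ratio = 0.1216 / 0.1145 = 1.062.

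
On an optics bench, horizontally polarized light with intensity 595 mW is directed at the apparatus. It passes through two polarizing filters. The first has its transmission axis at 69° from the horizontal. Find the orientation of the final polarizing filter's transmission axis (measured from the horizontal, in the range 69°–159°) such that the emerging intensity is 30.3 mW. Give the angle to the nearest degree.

θ ≈ 120°

I₁ = I₀ cos²(69° − 0°) = I₀ cos²(69°) = 0.1284 I₀.
Target fraction: 30.3 / 595 mW = 0.05092 of I₀.
Need I₂/I₀ = 0.05092, so cos²(θ − 69°) = 0.05092 / 0.1284 = 0.3965.
θ − 69° = arccos(√0.3965) = 51.0°, giving θ ≈ 69 + 51.0 = 120.0°.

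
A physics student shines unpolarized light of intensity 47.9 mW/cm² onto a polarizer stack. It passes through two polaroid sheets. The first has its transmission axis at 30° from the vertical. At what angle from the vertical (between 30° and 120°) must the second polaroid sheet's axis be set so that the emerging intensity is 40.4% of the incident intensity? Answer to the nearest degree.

Unpolarized light through the first polarizer → I₁ = ½ I₀, now polarized at 30°.
Need I₂/I₀ = 0.404, so cos²(θ − 30°) = 0.404 / 0.5 = 0.808.
θ − 30° = arccos(√0.808) = 26.0°, giving θ ≈ 30 + 26.0 = 56.0°.

θ ≈ 56°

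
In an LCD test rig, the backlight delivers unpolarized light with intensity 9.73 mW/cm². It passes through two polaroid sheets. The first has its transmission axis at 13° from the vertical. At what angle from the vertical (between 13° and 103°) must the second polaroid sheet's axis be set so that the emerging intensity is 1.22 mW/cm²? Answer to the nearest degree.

Unpolarized light through the first polarizer → I₁ = ½ I₀, now polarized at 13°.
Target fraction: 1.22 / 9.73 mW/cm² = 0.1254 of I₀.
Need I₂/I₀ = 0.1254, so cos²(θ − 13°) = 0.1254 / 0.5 = 0.2508.
θ − 13° = arccos(√0.2508) = 59.9°, giving θ ≈ 13 + 59.9 = 72.9°.

θ ≈ 73°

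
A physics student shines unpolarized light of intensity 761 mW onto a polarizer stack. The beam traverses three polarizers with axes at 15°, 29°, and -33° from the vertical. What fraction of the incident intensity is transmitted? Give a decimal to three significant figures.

I/I₀ ≈ 0.104

Unpolarized light through the first polarizer → I₁ = 761 mW/2 = 380.5 mW, polarized at 15°.
I₂ = I₁ · cos²(14°) = 380.5 · 0.9415 = 358.2 mW.
I₃ = I₂ · cos²(62°) = 358.2 · 0.2204 = 78.96 mW.
Transmitted fraction = 0.1038.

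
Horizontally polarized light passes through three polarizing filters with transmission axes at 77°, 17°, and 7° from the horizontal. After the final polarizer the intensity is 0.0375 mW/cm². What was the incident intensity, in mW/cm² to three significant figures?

I₁ = I₀ cos²(77° − 0°) = I₀ cos²(77°) = 0.0506 I₀.
I₂ = I₁ cos²(17° − 77°) = 0.0506 I₀ · cos²(60°) = 0.01265 I₀.
I₃ = I₂ cos²(7° − 17°) = 0.01265 I₀ · cos²(10°) = 0.01227 I₀.
So 0.0375 mW/cm² = 0.01227 I₀, giving I₀ = 0.0375/0.01227 = 3.056 mW/cm².

I₀ ≈ 3.06 mW/cm²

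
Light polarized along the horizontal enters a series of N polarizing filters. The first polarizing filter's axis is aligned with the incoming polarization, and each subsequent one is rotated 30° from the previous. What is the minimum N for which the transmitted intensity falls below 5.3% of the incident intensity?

N = 12

First polarizer is aligned with the polarization: full transmission.
Each further stage multiplies by cos²(30°) = 0.75.
After N polarizers: T = 0.75^(N−1). Require T < 0.053 ⇒ N−1 > ln(0.053)/ln(0.75) = 10.21, so N−1 ≥ 11 and N = 12.
Check: N=12 gives T = 0.04224 < 0.053; N=11 gives T = 0.05631.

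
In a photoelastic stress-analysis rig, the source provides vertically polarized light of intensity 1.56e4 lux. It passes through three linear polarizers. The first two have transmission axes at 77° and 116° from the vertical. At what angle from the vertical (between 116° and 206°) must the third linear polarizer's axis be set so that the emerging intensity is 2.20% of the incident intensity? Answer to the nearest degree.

θ ≈ 148°

By Malus's law, I₁ = I₀ cos²(77° − 0°) = I₀ cos²(77°) = 0.0506 I₀.
I₂ = I₁ cos²(116° − 77°) = 0.0506 I₀ · cos²(39°) = 0.03056 I₀.
Need I₃/I₀ = 0.022, so cos²(θ − 116°) = 0.022 / 0.03056 = 0.7198.
θ − 116° = arccos(√0.7198) = 32.0°, giving θ ≈ 116 + 32.0 = 148.0°.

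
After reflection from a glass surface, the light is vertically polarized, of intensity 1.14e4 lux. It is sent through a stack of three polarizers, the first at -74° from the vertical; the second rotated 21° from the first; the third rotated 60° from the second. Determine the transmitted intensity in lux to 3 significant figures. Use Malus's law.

By Malus's law, I₁ = 1.14e4 lux · cos²(74°) = 866.1 lux.
I₂ = I₁ · cos²(21°) = 866.1 · 0.8716 = 754.9 lux.
I₃ = I₂ · cos²(60°) = 754.9 · 0.25 = 188.7 lux.

I ≈ 189 lux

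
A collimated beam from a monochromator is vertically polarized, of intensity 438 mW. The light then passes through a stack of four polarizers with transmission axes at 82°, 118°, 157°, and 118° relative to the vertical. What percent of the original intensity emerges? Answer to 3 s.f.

≈ 0.462%

I₁ = 438 mW · cos²(82°) = 8.484 mW.
I₂ = I₁ · cos²(36°) = 8.484 · 0.6545 = 5.553 mW.
I₃ = I₂ · cos²(39°) = 5.553 · 0.604 = 3.354 mW.
I₄ = I₃ · cos²(39°) = 3.354 · 0.604 = 2.025 mW.
That is 0.4624% of the incident intensity.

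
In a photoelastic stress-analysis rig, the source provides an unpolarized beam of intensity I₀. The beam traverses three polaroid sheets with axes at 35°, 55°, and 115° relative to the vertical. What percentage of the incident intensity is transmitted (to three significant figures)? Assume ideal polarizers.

≈ 11.0%

Unpolarized light through the first polarizer → I₁ = ½ I₀, now polarized at 35°.
I₂ = I₁ cos²(55° − 35°) = 0.5 I₀ · cos²(20°) = 0.4415 I₀.
I₃ = I₂ cos²(115° − 55°) = 0.4415 I₀ · cos²(60°) = 0.1104 I₀.
That is 11.04% of the incident intensity.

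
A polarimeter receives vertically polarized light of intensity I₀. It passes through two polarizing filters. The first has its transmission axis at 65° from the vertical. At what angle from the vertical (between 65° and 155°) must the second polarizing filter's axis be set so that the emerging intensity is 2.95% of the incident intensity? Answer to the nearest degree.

θ ≈ 131°

By Malus's law, I₁ = I₀ cos²(65° − 0°) = I₀ cos²(65°) = 0.1786 I₀.
Need I₂/I₀ = 0.0295, so cos²(θ − 65°) = 0.0295 / 0.1786 = 0.1652.
θ − 65° = arccos(√0.1652) = 66.0°, giving θ ≈ 65 + 66.0 = 131.0°.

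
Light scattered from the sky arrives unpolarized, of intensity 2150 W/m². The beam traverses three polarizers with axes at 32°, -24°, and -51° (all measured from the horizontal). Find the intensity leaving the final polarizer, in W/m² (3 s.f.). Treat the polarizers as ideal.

I ≈ 267 W/m²

Unpolarized light through the first polarizer → I₁ = 2150 W/m²/2 = 1075 W/m², polarized at 32°.
I₂ = I₁ · cos²(56°) = 1075 · 0.3127 = 336.1 W/m².
I₃ = I₂ · cos²(27°) = 336.1 · 0.7939 = 266.9 W/m².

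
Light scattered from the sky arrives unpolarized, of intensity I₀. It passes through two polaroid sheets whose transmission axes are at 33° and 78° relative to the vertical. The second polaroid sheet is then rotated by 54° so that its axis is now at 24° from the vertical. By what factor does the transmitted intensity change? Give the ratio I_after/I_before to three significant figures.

I_new/I_old ≈ 1.95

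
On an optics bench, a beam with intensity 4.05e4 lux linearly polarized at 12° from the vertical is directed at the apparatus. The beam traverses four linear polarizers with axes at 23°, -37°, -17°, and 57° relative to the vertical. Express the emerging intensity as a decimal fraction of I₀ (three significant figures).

By Malus's law, I₁ = 4.05e4 lux · cos²(11°) = 3.903e+04 lux.
I₂ = I₁ · cos²(60°) = 3.903e+04 · 0.25 = 9756 lux.
I₃ = I₂ · cos²(20°) = 9756 · 0.883 = 8615 lux.
I₄ = I₃ · cos²(74°) = 8615 · 0.07598 = 654.5 lux.
Transmitted fraction = 0.01616.

I/I₀ ≈ 0.0162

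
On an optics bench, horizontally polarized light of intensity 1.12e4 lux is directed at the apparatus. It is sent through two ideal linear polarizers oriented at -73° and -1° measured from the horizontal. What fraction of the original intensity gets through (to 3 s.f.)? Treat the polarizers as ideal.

By Malus's law, I₁ = 1.12e4 lux · cos²(73°) = 957.4 lux.
I₂ = I₁ · cos²(72°) = 957.4 · 0.09549 = 91.42 lux.
Transmitted fraction = 0.008163.

I/I₀ ≈ 0.00816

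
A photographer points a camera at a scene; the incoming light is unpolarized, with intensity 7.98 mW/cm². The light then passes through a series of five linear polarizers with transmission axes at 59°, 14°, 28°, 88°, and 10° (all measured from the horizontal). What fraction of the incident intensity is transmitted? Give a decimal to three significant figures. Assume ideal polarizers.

I/I₀ ≈ 0.00254

Unpolarized light through the first polarizer → I₁ = 7.98 mW/cm²/2 = 3.99 mW/cm², polarized at 59°.
I₂ = I₁ · cos²(45°) = 3.99 · 0.5 = 1.995 mW/cm².
I₃ = I₂ · cos²(14°) = 1.995 · 0.9415 = 1.878 mW/cm².
I₄ = I₃ · cos²(60°) = 1.878 · 0.25 = 0.4696 mW/cm².
I₅ = I₄ · cos²(78°) = 0.4696 · 0.04323 = 0.0203 mW/cm².
Transmitted fraction = 0.002544.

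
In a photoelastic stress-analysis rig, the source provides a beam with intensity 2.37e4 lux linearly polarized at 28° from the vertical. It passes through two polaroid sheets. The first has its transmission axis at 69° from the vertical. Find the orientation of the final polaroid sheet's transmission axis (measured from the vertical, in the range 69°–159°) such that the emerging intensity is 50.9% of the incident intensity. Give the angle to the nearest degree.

I₁ = I₀ cos²(69° − 28°) = I₀ cos²(41°) = 0.5696 I₀.
Need I₂/I₀ = 0.509, so cos²(θ − 69°) = 0.509 / 0.5696 = 0.8936.
θ − 69° = arccos(√0.8936) = 19.0°, giving θ ≈ 69 + 19.0 = 88.0°.

θ ≈ 88°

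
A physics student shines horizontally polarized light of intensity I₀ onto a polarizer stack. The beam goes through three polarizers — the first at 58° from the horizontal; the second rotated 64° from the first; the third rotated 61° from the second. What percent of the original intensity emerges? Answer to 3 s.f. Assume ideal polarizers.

By Malus's law, I₁ = I₀ cos²(58° − 0°) = I₀ cos²(58°) = 0.2808 I₀.
I₂ = I₁ cos²(64°) = 0.2808 · 0.1922 I₀ = 0.05396 I₀.
I₃ = I₂ cos²(61°) = 0.05396 · 0.235 I₀ = 0.01268 I₀.
That is 1.268% of the incident intensity.

≈ 1.27%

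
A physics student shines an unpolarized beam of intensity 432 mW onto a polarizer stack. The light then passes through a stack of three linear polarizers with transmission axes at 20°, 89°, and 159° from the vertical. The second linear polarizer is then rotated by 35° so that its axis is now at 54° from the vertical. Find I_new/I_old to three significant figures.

I_new/I_old ≈ 3.06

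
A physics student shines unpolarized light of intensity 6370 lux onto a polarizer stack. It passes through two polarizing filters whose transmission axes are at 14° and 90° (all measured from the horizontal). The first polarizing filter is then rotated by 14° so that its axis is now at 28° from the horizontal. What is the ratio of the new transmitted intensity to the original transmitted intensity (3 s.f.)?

Before rotation:
Unpolarized light through the first polarizer → I₁ = ½ I₀, now polarized at 14°.
I₂ = I₁ cos²(90° − 14°) = 0.5 I₀ · cos²(76°) = 0.02926 I₀.
After rotation:
Unpolarized light through the first polarizer → I₁ = ½ I₀, now polarized at 28°.
I₂ = I₁ cos²(90° − 28°) = 0.5 I₀ · cos²(62°) = 0.1102 I₀.
Ratio = 0.1102 / 0.02926 = 3.766.

I_new/I_old ≈ 3.77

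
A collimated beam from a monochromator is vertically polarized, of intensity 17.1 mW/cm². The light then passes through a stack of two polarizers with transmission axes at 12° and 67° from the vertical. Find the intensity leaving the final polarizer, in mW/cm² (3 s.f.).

By Malus's law, I₁ = 17.1 mW/cm² · cos²(12°) = 16.36 mW/cm².
I₂ = I₁ · cos²(55°) = 16.36 · 0.329 = 5.383 mW/cm².

I ≈ 5.38 mW/cm²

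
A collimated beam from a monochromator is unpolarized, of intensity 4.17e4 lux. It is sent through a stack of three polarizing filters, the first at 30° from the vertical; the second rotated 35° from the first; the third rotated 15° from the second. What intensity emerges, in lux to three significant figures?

I ≈ 1.31e4 lux

Unpolarized light through the first polarizer → I₁ = 4.17e4 lux/2 = 2.085e+04 lux, polarized at 30°.
I₂ = I₁ · cos²(35°) = 2.085e+04 · 0.671 = 1.399e+04 lux.
I₃ = I₂ · cos²(15°) = 1.399e+04 · 0.933 = 1.305e+04 lux.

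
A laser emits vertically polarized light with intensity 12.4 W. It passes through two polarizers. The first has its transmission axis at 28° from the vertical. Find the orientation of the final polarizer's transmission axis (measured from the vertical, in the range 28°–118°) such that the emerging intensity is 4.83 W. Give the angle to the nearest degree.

By Malus's law, I₁ = I₀ cos²(28° − 0°) = I₀ cos²(28°) = 0.7796 I₀.
Target fraction: 4.83 / 12.4 W = 0.3895 of I₀.
Need I₂/I₀ = 0.3895, so cos²(θ − 28°) = 0.3895 / 0.7796 = 0.4996.
θ − 28° = arccos(√0.4996) = 45.0°, giving θ ≈ 28 + 45.0 = 73.0°.

θ ≈ 73°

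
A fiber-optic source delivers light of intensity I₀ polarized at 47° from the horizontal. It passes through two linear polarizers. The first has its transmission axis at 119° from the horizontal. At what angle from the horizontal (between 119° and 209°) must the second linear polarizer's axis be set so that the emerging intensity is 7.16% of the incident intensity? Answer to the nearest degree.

θ ≈ 149°

By Malus's law, I₁ = I₀ cos²(119° − 47°) = I₀ cos²(72°) = 0.09549 I₀.
Need I₂/I₀ = 0.0716, so cos²(θ − 119°) = 0.0716 / 0.09549 = 0.7498.
θ − 119° = arccos(√0.7498) = 30.0°, giving θ ≈ 119 + 30.0 = 149.0°.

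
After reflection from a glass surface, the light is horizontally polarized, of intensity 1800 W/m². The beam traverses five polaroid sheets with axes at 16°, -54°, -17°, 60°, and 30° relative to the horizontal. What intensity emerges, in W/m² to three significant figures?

I₁ = 1800 W/m² · cos²(16°) = 1663 W/m².
I₂ = I₁ · cos²(70°) = 1663 · 0.117 = 194.6 W/m².
I₃ = I₂ · cos²(37°) = 194.6 · 0.6378 = 124.1 W/m².
I₄ = I₃ · cos²(77°) = 124.1 · 0.0506 = 6.28 W/m².
I₅ = I₄ · cos²(30°) = 6.28 · 0.75 = 4.71 W/m².

I ≈ 4.71 W/m²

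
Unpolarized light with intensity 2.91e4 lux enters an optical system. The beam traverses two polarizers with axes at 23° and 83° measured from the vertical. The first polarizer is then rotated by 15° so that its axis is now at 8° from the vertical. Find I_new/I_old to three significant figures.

Before rotation:
Unpolarized light through the first polarizer → I₁ = ½ I₀, now polarized at 23°.
I₂ = I₁ cos²(83° − 23°) = 0.5 I₀ · cos²(60°) = 0.125 I₀.
After rotation:
Unpolarized light through the first polarizer → I₁ = ½ I₀, now polarized at 8°.
I₂ = I₁ cos²(83° − 8°) = 0.5 I₀ · cos²(75°) = 0.03349 I₀.
Ratio = 0.03349 / 0.125 = 0.2679.

I_new/I_old ≈ 0.268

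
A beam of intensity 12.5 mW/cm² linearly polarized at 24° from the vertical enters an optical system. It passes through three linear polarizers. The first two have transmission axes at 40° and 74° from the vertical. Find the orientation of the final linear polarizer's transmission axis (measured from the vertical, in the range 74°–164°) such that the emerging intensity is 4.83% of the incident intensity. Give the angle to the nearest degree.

I₁ = I₀ cos²(40° − 24°) = I₀ cos²(16°) = 0.924 I₀.
I₂ = I₁ cos²(74° − 40°) = 0.924 I₀ · cos²(34°) = 0.6351 I₀.
Need I₃/I₀ = 0.0483, so cos²(θ − 74°) = 0.0483 / 0.6351 = 0.07605.
θ − 74° = arccos(√0.07605) = 74.0°, giving θ ≈ 74 + 74.0 = 148.0°.

θ ≈ 148°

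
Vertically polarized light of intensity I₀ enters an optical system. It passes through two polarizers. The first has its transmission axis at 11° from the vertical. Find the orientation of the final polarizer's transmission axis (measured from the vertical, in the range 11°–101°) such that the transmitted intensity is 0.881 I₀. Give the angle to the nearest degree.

θ ≈ 28°

By Malus's law, I₁ = I₀ cos²(11° − 0°) = I₀ cos²(11°) = 0.9636 I₀.
Need I₂/I₀ = 0.881, so cos²(θ − 11°) = 0.881 / 0.9636 = 0.9143.
θ − 11° = arccos(√0.9143) = 17.0°, giving θ ≈ 11 + 17.0 = 28.0°.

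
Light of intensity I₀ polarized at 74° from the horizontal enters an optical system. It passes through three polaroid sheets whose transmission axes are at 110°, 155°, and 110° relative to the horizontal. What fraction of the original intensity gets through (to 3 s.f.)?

I₁ = I₀ cos²(110° − 74°) = I₀ cos²(36°) = 0.6545 I₀.
I₂ = I₁ cos²(155° − 110°) = 0.6545 I₀ · cos²(45°) = 0.3273 I₀.
I₃ = I₂ cos²(110° − 155°) = 0.3273 I₀ · cos²(45°) = 0.1636 I₀.
Transmitted fraction = 0.1636.

≈ 0.164 I₀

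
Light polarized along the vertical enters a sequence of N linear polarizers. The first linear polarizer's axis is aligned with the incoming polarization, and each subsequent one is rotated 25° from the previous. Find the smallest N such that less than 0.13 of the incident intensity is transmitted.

N = 12

First polarizer is aligned with the polarization: full transmission.
Each further stage multiplies by cos²(25°) = 0.8214.
After N polarizers: T = 0.8214^(N−1). Require T < 0.13 ⇒ N−1 > ln(0.13)/ln(0.8214) = 10.37, so N−1 ≥ 11 and N = 12.
Check: N=12 gives T = 0.1148 < 0.13; N=11 gives T = 0.1398.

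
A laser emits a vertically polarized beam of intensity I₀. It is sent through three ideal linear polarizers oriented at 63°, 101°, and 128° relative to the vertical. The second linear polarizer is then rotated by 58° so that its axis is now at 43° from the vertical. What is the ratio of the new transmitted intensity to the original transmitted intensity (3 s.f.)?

I_new/I_old ≈ 0.0136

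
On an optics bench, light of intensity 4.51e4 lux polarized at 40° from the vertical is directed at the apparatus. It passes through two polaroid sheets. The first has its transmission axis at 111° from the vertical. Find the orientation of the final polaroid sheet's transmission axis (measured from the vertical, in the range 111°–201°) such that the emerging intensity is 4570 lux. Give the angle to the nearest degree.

By Malus's law, I₁ = I₀ cos²(111° − 40°) = I₀ cos²(71°) = 0.106 I₀.
Target fraction: 4570 / 4.51e4 lux = 0.1013 of I₀.
Need I₂/I₀ = 0.1013, so cos²(θ − 111°) = 0.1013 / 0.106 = 0.956.
θ − 111° = arccos(√0.956) = 12.1°, giving θ ≈ 111 + 12.1 = 123.1°.

θ ≈ 123°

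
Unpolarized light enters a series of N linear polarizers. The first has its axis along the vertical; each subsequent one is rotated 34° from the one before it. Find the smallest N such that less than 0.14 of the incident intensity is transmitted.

First polarizer halves the unpolarized light: factor 1/2.
Each further stage multiplies by cos²(34°) = 0.6873.
After N polarizers: T = 0.5·0.6873^(N−1). Require T < 0.14 ⇒ N−1 > ln(0.14/0.5)/ln(0.6873) = 3.39, so N−1 ≥ 4 and N = 5.
Check: N=5 gives T = 0.1116 < 0.14; N=4 gives T = 0.1623.

N = 5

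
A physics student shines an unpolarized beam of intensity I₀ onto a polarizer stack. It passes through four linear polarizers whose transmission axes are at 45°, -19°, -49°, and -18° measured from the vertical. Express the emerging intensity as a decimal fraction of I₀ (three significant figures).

≈ 0.0529 I₀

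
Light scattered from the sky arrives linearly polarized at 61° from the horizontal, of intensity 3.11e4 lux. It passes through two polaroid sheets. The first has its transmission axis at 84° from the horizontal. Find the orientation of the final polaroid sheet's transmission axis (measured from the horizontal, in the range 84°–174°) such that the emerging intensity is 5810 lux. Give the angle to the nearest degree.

θ ≈ 146°

By Malus's law, I₁ = I₀ cos²(84° − 61°) = I₀ cos²(23°) = 0.8473 I₀.
Target fraction: 5810 / 3.11e4 lux = 0.1868 of I₀.
Need I₂/I₀ = 0.1868, so cos²(θ − 84°) = 0.1868 / 0.8473 = 0.2205.
θ − 84° = arccos(√0.2205) = 62.0°, giving θ ≈ 84 + 62.0 = 146.0°.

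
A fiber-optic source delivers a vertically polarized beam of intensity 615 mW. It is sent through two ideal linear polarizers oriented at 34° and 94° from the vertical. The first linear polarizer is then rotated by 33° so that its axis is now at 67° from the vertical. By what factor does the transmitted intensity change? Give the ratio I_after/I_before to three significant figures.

Before rotation:
By Malus's law, I₁ = I₀ cos²(34° − 0°) = I₀ cos²(34°) = 0.6873 I₀.
I₂ = I₁ cos²(94° − 34°) = 0.6873 I₀ · cos²(60°) = 0.1718 I₀.
After rotation:
I₁ = I₀ cos²(67° − 0°) = I₀ cos²(67°) = 0.1527 I₀.
I₂ = I₁ cos²(94° − 67°) = 0.1527 I₀ · cos²(27°) = 0.1212 I₀.
Ratio = 0.1212 / 0.1718 = 0.7054.

I_new/I_old ≈ 0.705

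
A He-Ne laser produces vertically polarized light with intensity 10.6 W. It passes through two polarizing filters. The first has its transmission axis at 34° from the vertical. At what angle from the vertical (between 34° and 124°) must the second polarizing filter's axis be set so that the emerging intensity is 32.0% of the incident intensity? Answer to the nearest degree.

θ ≈ 81°

By Malus's law, I₁ = I₀ cos²(34° − 0°) = I₀ cos²(34°) = 0.6873 I₀.
Need I₂/I₀ = 0.32, so cos²(θ − 34°) = 0.32 / 0.6873 = 0.4656.
θ − 34° = arccos(√0.4656) = 47.0°, giving θ ≈ 34 + 47.0 = 81.0°.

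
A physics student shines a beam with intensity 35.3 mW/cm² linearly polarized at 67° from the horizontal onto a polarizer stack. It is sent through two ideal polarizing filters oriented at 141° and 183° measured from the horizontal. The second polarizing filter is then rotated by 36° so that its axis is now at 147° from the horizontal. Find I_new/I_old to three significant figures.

I_new/I_old ≈ 1.79

Before rotation:
By Malus's law, I₁ = I₀ cos²(141° − 67°) = I₀ cos²(74°) = 0.07598 I₀.
I₂ = I₁ cos²(183° − 141°) = 0.07598 I₀ · cos²(42°) = 0.04196 I₀.
After rotation:
I₁ = I₀ cos²(141° − 67°) = I₀ cos²(74°) = 0.07598 I₀.
I₂ = I₁ cos²(147° − 141°) = 0.07598 I₀ · cos²(6°) = 0.07515 I₀.
Ratio = 0.07515 / 0.04196 = 1.791.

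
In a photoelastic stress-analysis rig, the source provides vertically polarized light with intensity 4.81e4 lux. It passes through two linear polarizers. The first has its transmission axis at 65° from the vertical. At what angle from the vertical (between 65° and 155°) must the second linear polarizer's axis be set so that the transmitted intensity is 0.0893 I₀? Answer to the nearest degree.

θ ≈ 110°

I₁ = I₀ cos²(65° − 0°) = I₀ cos²(65°) = 0.1786 I₀.
Need I₂/I₀ = 0.0893, so cos²(θ − 65°) = 0.0893 / 0.1786 = 0.5.
θ − 65° = arccos(√0.5) = 45.0°, giving θ ≈ 65 + 45.0 = 110.0°.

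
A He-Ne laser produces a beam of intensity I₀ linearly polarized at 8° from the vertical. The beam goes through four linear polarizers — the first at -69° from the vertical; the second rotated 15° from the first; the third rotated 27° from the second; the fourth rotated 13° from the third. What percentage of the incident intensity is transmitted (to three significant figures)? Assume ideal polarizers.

≈ 3.56%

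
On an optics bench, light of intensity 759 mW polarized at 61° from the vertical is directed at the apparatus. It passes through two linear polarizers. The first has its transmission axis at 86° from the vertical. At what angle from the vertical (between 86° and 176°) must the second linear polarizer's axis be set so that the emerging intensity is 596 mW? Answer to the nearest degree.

I₁ = I₀ cos²(86° − 61°) = I₀ cos²(25°) = 0.8214 I₀.
Target fraction: 596 / 759 mW = 0.7852 of I₀.
Need I₂/I₀ = 0.7852, so cos²(θ − 86°) = 0.7852 / 0.8214 = 0.956.
θ − 86° = arccos(√0.956) = 12.1°, giving θ ≈ 86 + 12.1 = 98.1°.

θ ≈ 98°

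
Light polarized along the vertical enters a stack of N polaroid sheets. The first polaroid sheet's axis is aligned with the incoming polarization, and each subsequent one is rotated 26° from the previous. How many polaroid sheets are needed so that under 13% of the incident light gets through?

First polarizer is aligned with the polarization: full transmission.
Each further stage multiplies by cos²(26°) = 0.8078.
After N polarizers: T = 0.8078^(N−1). Require T < 0.13 ⇒ N−1 > ln(0.13)/ln(0.8078) = 9.56, so N−1 ≥ 10 and N = 11.
Check: N=11 gives T = 0.1184 < 0.13; N=10 gives T = 0.1465.

N = 11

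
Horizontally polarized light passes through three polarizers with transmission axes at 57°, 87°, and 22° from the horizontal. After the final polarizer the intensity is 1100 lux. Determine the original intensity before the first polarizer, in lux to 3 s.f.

By Malus's law, I₁ = I₀ cos²(57° − 0°) = I₀ cos²(57°) = 0.2966 I₀.
I₂ = I₁ cos²(87° − 57°) = 0.2966 I₀ · cos²(30°) = 0.2225 I₀.
I₃ = I₂ cos²(22° − 87°) = 0.2225 I₀ · cos²(65°) = 0.03974 I₀.
So 1100 lux = 0.03974 I₀, giving I₀ = 1100/0.03974 = 2.768e+04 lux.

I₀ ≈ 2.77e4 lux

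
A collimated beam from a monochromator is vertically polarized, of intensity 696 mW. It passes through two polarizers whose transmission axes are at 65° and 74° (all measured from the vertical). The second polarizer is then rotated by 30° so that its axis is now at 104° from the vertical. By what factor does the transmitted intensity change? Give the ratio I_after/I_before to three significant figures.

I_new/I_old ≈ 0.619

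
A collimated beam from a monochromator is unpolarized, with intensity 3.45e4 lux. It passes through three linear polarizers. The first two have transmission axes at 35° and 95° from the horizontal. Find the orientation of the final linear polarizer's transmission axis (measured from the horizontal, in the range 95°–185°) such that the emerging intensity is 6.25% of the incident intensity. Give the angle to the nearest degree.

Unpolarized light through the first polarizer → I₁ = ½ I₀, now polarized at 35°.
I₂ = I₁ cos²(95° − 35°) = 0.5 I₀ · cos²(60°) = 0.125 I₀.
Need I₃/I₀ = 0.0625, so cos²(θ − 95°) = 0.0625 / 0.125 = 0.5.
θ − 95° = arccos(√0.5) = 45.0°, giving θ ≈ 95 + 45.0 = 140.0°.

θ ≈ 140°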